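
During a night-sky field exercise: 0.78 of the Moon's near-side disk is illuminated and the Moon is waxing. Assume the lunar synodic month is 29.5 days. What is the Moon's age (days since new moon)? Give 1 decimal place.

From f = (1 − cos θ)/2: cos θ = 1 − 2×0.78 = -0.560; arccos → 124.1°.
Waxing ⇒ before full, so θ = 124.1°.
Age = 29.5 × 124.1°/360° ≈ 10.17 days.

10.2 days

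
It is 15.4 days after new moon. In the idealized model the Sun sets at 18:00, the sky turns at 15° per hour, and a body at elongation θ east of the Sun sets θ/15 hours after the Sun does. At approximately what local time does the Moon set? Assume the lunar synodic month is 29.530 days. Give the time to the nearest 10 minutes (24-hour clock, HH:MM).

The Moon has covered 15.4/29.530 of its cycle, so θ ≈ 360° × 15.4/29.530 = 187.7°.
The Moon trails the Sun by θ/15 = 187.7/15 ≈ 12.52 hours.
18:00 + 12.516 h ≈ 06:31 → 06:30 to the nearest ten minutes.

06:30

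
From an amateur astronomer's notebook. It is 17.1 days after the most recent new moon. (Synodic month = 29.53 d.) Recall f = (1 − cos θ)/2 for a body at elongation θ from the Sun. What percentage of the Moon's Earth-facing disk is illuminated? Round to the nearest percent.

Elongation θ = 360° × 17.1/29.53 ≈ 208.5°.
Illuminated fraction = (1 − cos 208.5°)/2 = (1 − (-0.879))/2 ≈ 0.940, so 94%.

94%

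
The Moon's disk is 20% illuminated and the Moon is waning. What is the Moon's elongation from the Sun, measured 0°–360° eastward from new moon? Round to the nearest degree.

307°

From f = (1 − cos θ)/2: cos θ = 1 − 2×0.20 = 0.600; arccos → 53.1°.
Waning ⇒ past full, so θ = 360° − 53.1° = 306.9°.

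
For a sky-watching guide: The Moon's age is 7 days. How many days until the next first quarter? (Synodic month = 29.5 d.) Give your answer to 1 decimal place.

First quarter occurs at elongation 90°, i.e. at age 29.5 × 90/360 = 7.375 d.
So 0.375 days remain (7.375 − 7).

0.4 days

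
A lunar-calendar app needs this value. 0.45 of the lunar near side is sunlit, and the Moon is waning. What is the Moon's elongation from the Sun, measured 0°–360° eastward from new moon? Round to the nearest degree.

276°

Invert f = (1 − cos θ)/2 to get cos θ = 1 − 2(0.45) = 0.100, hence θ₀ = arccos 0.100 = 84.3°.
Since the Moon is past full (waning), take the reflex angle: θ = 360° − 84.3° = 275.7°.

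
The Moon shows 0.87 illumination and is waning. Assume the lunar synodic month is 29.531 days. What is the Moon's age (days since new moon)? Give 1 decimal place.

18.2 days

Invert f = (1 − cos θ)/2 to get cos θ = 1 − 2(0.87) = -0.740, hence θ₀ = arccos -0.740 = 137.7°.
A waning Moon lies in 180°–360°, so θ = 360° − 137.7° = 222.3°.
That fraction of the synodic month is 222.3/360 × 29.531 d ≈ 18.23 d.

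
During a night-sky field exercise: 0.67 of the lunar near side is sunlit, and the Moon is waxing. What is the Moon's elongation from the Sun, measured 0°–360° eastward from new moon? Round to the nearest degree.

cos θ = 1 − 2f = -0.340, giving a principal value of 109.9°.
Waxing ⇒ before full, so θ = 109.9°.

110°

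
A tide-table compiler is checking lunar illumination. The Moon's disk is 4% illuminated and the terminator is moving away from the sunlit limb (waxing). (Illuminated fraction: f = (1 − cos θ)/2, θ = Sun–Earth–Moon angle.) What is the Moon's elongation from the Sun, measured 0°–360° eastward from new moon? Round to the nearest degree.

From f = (1 − cos θ)/2: cos θ = 1 − 2×0.04 = 0.920; arccos → 23.1°.
Before full moon the principal value applies: θ = 23.1°.

23°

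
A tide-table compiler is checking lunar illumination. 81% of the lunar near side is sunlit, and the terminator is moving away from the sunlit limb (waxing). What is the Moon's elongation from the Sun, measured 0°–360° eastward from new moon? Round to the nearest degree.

cos θ = 1 − 2f = -0.620, giving a principal value of 128.3°.
Waxing ⇒ before full, so θ = 128.3°.

128°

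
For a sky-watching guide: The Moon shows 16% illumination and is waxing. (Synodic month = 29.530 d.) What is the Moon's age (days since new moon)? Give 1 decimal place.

Invert f = (1 − cos θ)/2 to get cos θ = 1 − 2(0.16) = 0.680, hence θ₀ = arccos 0.680 = 47.2°.
The Moon is waxing (0°–180°), so θ = 47.2° directly.
Age = 29.530 × 47.2°/360° ≈ 3.87 days.

3.9 days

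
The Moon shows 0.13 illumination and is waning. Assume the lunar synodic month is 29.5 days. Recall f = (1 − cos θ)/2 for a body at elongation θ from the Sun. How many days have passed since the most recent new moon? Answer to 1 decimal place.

Invert f = (1 − cos θ)/2 to get cos θ = 1 − 2(0.13) = 0.740, hence θ₀ = arccos 0.740 = 42.3°.
Since the Moon is past full (waning), take the reflex angle: θ = 360° − 42.3° = 317.7°.
That fraction of the synodic month is 317.7/360 × 29.5 d ≈ 26.04 d.

26.0 days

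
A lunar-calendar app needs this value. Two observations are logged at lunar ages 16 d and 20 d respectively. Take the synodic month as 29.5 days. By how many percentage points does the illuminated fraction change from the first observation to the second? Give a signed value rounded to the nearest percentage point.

-26 percentage points

θ₁ = 360° × 16/29.5 = 195.3°, f₁ = (1 − cos θ₁)/2 = 0.982.
θ₂ = 360° × 20/29.5 = 244.1°, f₂ = (1 − cos θ₂)/2 = 0.719.
Change = f₂ − f₁ = -0.264 → -26 percentage points.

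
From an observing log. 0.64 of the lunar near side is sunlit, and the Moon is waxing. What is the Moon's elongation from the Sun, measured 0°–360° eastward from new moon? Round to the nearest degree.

cos θ = 1 − 2f = -0.280, giving a principal value of 106.3°.
The Moon is waxing (0°–180°), so θ = 106.3° directly.

106°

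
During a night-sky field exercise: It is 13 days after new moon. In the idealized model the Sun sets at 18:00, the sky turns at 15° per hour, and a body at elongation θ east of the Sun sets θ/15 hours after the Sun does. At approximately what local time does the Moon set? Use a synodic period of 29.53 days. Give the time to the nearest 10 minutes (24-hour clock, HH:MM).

04:30

The Moon has covered 13/29.53 of its cycle, so θ ≈ 360° × 13/29.53 = 158.5°.
At 15° of sky rotation per hour, 158.5° corresponds to a 10.57 h lag.
18:00 + 10.566 h ≈ 04:34 → 04:30 to the nearest ten minutes.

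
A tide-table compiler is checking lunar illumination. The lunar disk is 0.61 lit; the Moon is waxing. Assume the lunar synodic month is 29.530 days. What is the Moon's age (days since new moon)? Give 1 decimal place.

8.4 days

Invert f = (1 − cos θ)/2 to get cos θ = 1 − 2(0.61) = -0.220, hence θ₀ = arccos -0.220 = 102.7°.
The Moon is waxing (0°–180°), so θ = 102.7° directly.
Age = 29.530 × 102.7°/360° ≈ 8.42 days.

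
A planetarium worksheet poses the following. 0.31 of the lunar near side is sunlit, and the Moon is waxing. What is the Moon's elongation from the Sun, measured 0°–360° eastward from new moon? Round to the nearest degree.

68°

From f = (1 − cos θ)/2: cos θ = 1 − 2×0.31 = 0.380; arccos → 67.7°.
Before full moon the principal value applies: θ = 67.7°.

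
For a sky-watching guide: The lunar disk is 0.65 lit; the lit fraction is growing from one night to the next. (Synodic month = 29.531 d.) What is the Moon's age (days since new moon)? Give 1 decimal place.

Invert f = (1 − cos θ)/2 to get cos θ = 1 − 2(0.65) = -0.300, hence θ₀ = arccos -0.300 = 107.5°.
Waxing ⇒ before full, so θ = 107.5°.
At 360°/29.531 d per day, 107.5° corresponds to 8.81 days.

8.8 days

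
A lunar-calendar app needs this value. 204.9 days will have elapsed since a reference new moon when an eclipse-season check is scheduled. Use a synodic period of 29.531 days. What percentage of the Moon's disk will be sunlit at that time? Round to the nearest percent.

4%

204.9 d spans 6 complete synodic months (6 × 29.531 = 177.19 d) plus 27.71 d.
The Moon has covered 27.71/29.531 of its cycle, so θ ≈ 360° × 27.71/29.531 = 337.8°.
cos 337.8° = 0.926, so f = (1 − 0.926)/2 = 0.037, so 4%.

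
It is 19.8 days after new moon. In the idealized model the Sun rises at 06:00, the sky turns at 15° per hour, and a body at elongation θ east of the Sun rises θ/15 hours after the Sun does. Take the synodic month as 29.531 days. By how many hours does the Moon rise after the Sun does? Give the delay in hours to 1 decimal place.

Phase angle: θ = 360°·(19.8 d)/(29.531 d) = 241.4°.
Delay after the Sun = 241.4° / (15°/h) ≈ 16.09 h.
So the Moon rises 16.09 h after the Sun.

16.1 h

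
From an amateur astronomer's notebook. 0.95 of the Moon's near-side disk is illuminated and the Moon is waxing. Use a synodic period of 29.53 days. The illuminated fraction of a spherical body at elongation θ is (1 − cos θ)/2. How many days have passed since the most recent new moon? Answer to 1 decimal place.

12.6 days

cos θ = 1 − 2f = -0.900, giving a principal value of 154.2°.
Waxing ⇒ before full, so θ = 154.2°.
At 360°/29.53 d per day, 154.2° corresponds to 12.65 days.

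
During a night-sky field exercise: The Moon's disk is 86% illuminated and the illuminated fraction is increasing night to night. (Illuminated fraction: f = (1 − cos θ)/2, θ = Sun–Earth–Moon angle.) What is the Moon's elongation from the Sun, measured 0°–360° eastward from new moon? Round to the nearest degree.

136°

cos θ = 1 − 2f = -0.720, giving a principal value of 136.1°.
Before full moon the principal value applies: θ = 136.1°.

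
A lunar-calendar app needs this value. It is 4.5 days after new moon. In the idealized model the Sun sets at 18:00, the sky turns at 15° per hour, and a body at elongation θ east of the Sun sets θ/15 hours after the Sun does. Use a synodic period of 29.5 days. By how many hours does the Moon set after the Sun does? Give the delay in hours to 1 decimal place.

Phase angle: θ = 360°·(4.5 d)/(29.5 d) = 54.9°.
At 15° of sky rotation per hour, 54.9° corresponds to a 3.66 h lag.
So the Moon sets 3.66 h after the Sun.

3.7 h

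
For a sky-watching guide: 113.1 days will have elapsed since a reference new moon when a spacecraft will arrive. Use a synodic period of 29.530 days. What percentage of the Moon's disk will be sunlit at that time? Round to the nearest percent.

113.1/29.530 = 3.830 lunations, so 3 complete cycles and 24.51 d into the next.
Elongation θ = 360° × 24.51/29.530 ≈ 298.8°.
cos 298.8° = 0.482, so f = (1 − 0.482)/2 = 0.259, so 26%.

26%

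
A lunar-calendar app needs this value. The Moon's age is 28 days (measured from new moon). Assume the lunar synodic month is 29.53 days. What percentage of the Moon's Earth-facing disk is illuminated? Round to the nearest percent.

Elongation θ = 360° × 28/29.53 ≈ 341.3°.
cos 341.3° = 0.947, so f = (1 − 0.947)/2 = 0.026, so 3%.

3%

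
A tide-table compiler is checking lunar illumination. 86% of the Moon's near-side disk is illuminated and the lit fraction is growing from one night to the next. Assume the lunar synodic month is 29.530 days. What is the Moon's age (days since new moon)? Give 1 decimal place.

Invert f = (1 − cos θ)/2 to get cos θ = 1 − 2(0.86) = -0.720, hence θ₀ = arccos -0.720 = 136.1°.
Before full moon the principal value applies: θ = 136.1°.
That fraction of the synodic month is 136.1/360 × 29.530 d ≈ 11.16 d.

11.2 days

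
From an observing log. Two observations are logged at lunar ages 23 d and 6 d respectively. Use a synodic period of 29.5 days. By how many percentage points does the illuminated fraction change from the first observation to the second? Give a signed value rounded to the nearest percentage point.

θ₁ = 360° × 23/29.5 = 280.7°, f₁ = (1 − cos θ₁)/2 = 0.407.
θ₂ = 360° × 6/29.5 = 73.2°, f₂ = (1 − cos θ₂)/2 = 0.356.
Change = f₂ − f₁ = -0.052 → -5 percentage points.

-5 percentage points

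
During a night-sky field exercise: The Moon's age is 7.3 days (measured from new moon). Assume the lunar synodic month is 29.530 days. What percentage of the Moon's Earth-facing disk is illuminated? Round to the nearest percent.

49%

Phase angle: θ = 360°·(7.3 d)/(29.530 d) = 89.0°.
cos 89.0° = 0.018, so f = (1 − 0.018)/2 = 0.491, so 49%.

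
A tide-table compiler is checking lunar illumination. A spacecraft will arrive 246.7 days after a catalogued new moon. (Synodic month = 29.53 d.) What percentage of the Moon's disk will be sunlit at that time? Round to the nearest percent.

246.7/29.53 = 8.354 lunations, so 8 complete cycles and 10.46 d into the next.
Elongation θ = 360° × 10.46/29.53 ≈ 127.5°.
cos 127.5° = (-0.609), so f = (1 − (-0.609))/2 = 0.805, so 80%.

80%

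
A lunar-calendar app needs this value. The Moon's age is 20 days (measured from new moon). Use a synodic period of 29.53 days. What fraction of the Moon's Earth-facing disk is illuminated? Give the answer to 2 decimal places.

0.72

The Moon has covered 20/29.53 of its cycle, so θ ≈ 360° × 20/29.53 = 243.8°.
With cos θ = (-0.441), the lit fraction is (1 − (-0.441))/2 ≈ 0.721.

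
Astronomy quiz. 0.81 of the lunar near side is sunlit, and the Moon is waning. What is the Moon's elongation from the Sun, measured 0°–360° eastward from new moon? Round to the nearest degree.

From f = (1 − cos θ)/2: cos θ = 1 − 2×0.81 = -0.620; arccos → 128.3°.
A waning Moon lies in 180°–360°, so θ = 360° − 128.3° = 231.7°.

232°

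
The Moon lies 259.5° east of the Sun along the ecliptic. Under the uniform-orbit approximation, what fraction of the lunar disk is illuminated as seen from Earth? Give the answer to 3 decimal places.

0.591

cos 259.5° = (-0.182), so f = (1 − (-0.182))/2 = 0.591.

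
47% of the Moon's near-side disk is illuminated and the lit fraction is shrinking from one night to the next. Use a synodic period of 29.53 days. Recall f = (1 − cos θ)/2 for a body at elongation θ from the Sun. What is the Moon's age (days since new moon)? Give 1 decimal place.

22.4 days

From f = (1 − cos θ)/2: cos θ = 1 − 2×0.47 = 0.060; arccos → 86.6°.
Since the Moon is past full (waning), take the reflex angle: θ = 360° − 86.6° = 273.4°.
At 360°/29.53 d per day, 273.4° corresponds to 22.43 days.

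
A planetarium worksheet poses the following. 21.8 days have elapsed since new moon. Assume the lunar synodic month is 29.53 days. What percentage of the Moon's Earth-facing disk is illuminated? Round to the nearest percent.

54%

The Moon has covered 21.8/29.53 of its cycle, so θ ≈ 360° × 21.8/29.53 = 265.8°.
With cos θ = (-0.074), the lit fraction is (1 − (-0.074))/2 ≈ 0.537, so 54%.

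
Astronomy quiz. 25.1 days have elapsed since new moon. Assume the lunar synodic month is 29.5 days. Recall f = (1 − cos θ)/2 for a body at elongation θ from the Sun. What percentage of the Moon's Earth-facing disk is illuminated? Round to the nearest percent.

20%

Elongation θ = 360° × 25.1/29.5 ≈ 306.3°.
cos 306.3° = 0.592, so f = (1 − 0.592)/2 = 0.204, so 20%.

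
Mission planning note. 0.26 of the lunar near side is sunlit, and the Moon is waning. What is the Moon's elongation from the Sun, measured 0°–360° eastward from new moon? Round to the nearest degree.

299°

cos θ = 1 − 2f = 0.480, giving a principal value of 61.3°.
Waning ⇒ past full, so θ = 360° − 61.3° = 298.7°.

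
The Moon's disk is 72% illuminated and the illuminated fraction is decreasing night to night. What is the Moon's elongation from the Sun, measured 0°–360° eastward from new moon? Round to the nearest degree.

244°

From f = (1 − cos θ)/2: cos θ = 1 − 2×0.72 = -0.440; arccos → 116.1°.
A waning Moon lies in 180°–360°, so θ = 360° − 116.1° = 243.9°.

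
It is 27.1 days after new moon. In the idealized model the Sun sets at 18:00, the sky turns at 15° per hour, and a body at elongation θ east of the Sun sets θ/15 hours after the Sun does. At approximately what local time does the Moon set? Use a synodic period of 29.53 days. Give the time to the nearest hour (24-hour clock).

Phase angle: θ = 360°·(27.1 d)/(29.53 d) = 330.4°.
Delay after the Sun = 330.4° / (15°/h) ≈ 22.03 h.
18:00 + 22.03 h ≈ 16:02 → 16:00 to the nearest hour.

16:00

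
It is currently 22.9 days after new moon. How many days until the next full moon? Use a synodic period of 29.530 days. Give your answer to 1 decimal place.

21.4 days

Full moon occurs at elongation 180°, i.e. at age 29.530 × 180/360 = 14.765 d.
This lunation's full moon (14.765 d) has passed, so add one period: 44.295 − 22.9 = 21.395 days.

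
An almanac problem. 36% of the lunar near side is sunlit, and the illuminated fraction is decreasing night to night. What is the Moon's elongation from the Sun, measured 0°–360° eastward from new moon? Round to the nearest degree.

286°

cos θ = 1 − 2f = 0.280, giving a principal value of 73.7°.
A waning Moon lies in 180°–360°, so θ = 360° − 73.7° = 286.3°.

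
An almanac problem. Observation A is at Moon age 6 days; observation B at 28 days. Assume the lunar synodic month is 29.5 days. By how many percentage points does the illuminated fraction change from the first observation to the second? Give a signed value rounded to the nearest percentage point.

-33 pp

First observation: θ = 360°·6/29.5 = 73.2°, so f = 0.356.
Second observation: θ = 341.7°, f = 0.025.
Δf = 0.025 − 0.356 = -0.330, i.e. -33 pp.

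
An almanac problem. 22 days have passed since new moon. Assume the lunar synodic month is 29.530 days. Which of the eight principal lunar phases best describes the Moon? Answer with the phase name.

θ ≈ 360° × 22/29.530 = 268°, which falls in the last quarter sector.

last quarter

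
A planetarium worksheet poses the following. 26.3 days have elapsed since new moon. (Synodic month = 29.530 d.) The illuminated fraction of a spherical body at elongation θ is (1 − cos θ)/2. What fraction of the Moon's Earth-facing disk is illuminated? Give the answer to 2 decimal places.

0.11

Phase angle: θ = 360°·(26.3 d)/(29.530 d) = 320.6°.
cos 320.6° = 0.773, so f = (1 − 0.773)/2 = 0.114.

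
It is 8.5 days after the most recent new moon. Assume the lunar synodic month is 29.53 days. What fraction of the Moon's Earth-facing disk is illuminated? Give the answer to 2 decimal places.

0.62

Elongation θ = 360° × 8.5/29.53 ≈ 103.6°.
Illuminated fraction = (1 − cos 103.6°)/2 = (1 − (-0.236))/2 ≈ 0.618.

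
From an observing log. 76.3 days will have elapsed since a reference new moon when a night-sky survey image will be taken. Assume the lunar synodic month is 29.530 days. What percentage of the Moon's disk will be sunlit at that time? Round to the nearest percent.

76.3/29.530 = 2.584 lunations, so 2 complete cycles and 17.24 d into the next.
Phase angle: θ = 360°·(17.24 d)/(29.530 d) = 210.2°.
Illuminated fraction = (1 − cos 210.2°)/2 = (1 − (-0.865))/2 ≈ 0.932, so 93%.

93%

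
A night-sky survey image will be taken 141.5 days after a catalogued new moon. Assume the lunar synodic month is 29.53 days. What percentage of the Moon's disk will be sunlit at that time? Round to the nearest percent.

37%

Reduce mod P: 141.5 − 4×29.53 = 23.38 d into the current lunation.
Elongation θ = 360° × 23.38/29.53 ≈ 285.0°.
Illuminated fraction = (1 − cos 285.0°)/2 = (1 − 0.259)/2 ≈ 0.370, so 37%.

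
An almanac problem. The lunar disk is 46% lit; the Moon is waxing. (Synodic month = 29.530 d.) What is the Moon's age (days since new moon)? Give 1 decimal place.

From f = (1 − cos θ)/2: cos θ = 1 − 2×0.46 = 0.080; arccos → 85.4°.
Waxing ⇒ before full, so θ = 85.4°.
That fraction of the synodic month is 85.4/360 × 29.530 d ≈ 7.01 d.

7.0 days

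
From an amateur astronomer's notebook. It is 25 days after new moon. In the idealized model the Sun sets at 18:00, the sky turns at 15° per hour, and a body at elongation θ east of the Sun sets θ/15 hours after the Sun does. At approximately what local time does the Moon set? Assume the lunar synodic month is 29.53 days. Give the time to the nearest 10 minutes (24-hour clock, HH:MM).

The Moon has covered 25/29.53 of its cycle, so θ ≈ 360° × 25/29.53 = 304.8°.
Delay after the Sun = 304.8° / (15°/h) ≈ 20.32 h.
18:00 + 20.318 h ≈ 14:19 → 14:20 to the nearest ten minutes.

14:20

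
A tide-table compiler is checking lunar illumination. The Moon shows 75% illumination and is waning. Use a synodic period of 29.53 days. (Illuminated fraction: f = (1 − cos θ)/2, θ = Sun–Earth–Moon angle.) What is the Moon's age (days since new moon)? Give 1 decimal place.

cos θ = 1 − 2f = -0.500, giving a principal value of 120.0°.
Since the Moon is past full (waning), take the reflex angle: θ = 360° − 120.0° = 240.0°.
That fraction of the synodic month is 240.0/360 × 29.53 d ≈ 19.69 d.

19.7 days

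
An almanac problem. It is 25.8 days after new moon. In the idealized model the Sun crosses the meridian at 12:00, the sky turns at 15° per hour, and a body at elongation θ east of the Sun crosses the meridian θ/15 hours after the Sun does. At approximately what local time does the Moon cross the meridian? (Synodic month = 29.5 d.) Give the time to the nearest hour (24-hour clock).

Phase angle: θ = 360°·(25.8 d)/(29.5 d) = 314.8°.
The Moon trails the Sun by θ/15 = 314.8/15 ≈ 20.99 hours.
12:00 + 20.99 h ≈ 08:59 → 09:00 to the nearest hour.

09:00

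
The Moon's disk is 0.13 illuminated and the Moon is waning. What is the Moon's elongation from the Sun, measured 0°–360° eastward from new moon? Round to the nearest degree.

cos θ = 1 − 2f = 0.740, giving a principal value of 42.3°.
A waning Moon lies in 180°–360°, so θ = 360° − 42.3° = 317.7°.

318°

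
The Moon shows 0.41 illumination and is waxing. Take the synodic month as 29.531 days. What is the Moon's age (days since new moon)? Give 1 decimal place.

6.5 days

From f = (1 − cos θ)/2: cos θ = 1 − 2×0.41 = 0.180; arccos → 79.6°.
The Moon is waxing (0°–180°), so θ = 79.6° directly.
At 360°/29.531 d per day, 79.6° corresponds to 6.53 days.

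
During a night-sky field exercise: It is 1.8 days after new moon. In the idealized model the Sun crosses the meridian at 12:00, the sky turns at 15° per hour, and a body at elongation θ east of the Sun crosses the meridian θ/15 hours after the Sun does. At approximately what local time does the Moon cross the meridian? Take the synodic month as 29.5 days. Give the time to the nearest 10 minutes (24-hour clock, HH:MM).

Elongation θ = 360° × 1.8/29.5 ≈ 22.0°.
Delay after the Sun = 22.0° / (15°/h) ≈ 1.46 h.
12:00 + 1.464 h ≈ 13:28 → 13:30 to the nearest ten minutes.

13:30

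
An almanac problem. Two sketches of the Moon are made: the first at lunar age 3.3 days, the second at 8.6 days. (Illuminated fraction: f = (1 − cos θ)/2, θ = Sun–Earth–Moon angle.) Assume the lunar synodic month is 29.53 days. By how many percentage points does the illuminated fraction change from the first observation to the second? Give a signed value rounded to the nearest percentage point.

θ₁ = 360° × 3.3/29.53 = 40.2°, f₁ = (1 − cos θ₁)/2 = 0.118.
θ₂ = 360° × 8.6/29.53 = 104.8°, f₂ = (1 − cos θ₂)/2 = 0.628.
Change = f₂ − f₁ = +0.510 → +51 percentage points.

+51 pp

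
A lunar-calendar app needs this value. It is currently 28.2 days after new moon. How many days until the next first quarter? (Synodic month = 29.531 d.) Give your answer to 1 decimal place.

First quarter occurs at elongation 90°, i.e. at age 29.531 × 90/360 = 7.383 d.
This lunation's first quarter (7.383 d) has passed, so add one period: 36.914 − 28.2 = 8.714 days.

8.7 days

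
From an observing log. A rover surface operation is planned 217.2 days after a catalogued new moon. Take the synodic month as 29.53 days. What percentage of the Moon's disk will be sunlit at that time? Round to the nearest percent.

217.2 d spans 7 complete synodic months (7 × 29.53 = 206.71 d) plus 10.49 d.
The Moon has covered 10.49/29.53 of its cycle, so θ ≈ 360° × 10.49/29.53 = 127.9°.
With cos θ = (-0.614), the lit fraction is (1 − (-0.614))/2 ≈ 0.807, so 81%.

81%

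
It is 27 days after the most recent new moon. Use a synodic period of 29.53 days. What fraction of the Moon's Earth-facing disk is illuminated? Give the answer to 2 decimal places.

The Moon has covered 27/29.53 of its cycle, so θ ≈ 360° × 27/29.53 = 329.2°.
cos 329.2° = 0.859, so f = (1 − 0.859)/2 = 0.071.

0.07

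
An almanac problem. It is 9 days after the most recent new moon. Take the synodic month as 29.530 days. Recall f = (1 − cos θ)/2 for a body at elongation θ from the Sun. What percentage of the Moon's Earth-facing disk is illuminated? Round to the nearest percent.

67%

Phase angle: θ = 360°·(9 d)/(29.530 d) = 109.7°.
With cos θ = (-0.337), the lit fraction is (1 − (-0.337))/2 ≈ 0.669, so 67%.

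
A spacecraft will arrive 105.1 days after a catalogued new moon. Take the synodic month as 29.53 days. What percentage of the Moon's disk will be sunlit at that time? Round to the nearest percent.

97%

Reduce mod P: 105.1 − 3×29.53 = 16.51 d into the current lunation.
Phase angle: θ = 360°·(16.51 d)/(29.53 d) = 201.3°.
Illuminated fraction = (1 − cos 201.3°)/2 = (1 − (-0.932))/2 ≈ 0.966, so 97%.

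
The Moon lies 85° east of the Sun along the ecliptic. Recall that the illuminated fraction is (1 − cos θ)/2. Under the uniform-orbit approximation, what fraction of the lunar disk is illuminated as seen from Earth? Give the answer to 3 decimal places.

f = (1 − cos 85°)/2 = (1 − 0.087)/2 ≈ 0.456.

0.456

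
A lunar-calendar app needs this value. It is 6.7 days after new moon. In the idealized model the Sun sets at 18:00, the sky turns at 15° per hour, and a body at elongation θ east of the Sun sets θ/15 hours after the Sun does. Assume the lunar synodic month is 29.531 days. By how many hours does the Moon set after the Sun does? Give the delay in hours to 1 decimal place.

Phase angle: θ = 360°·(6.7 d)/(29.531 d) = 81.7°.
Delay after the Sun = 81.7° / (15°/h) ≈ 5.45 h.
So the Moon sets 5.45 h after the Sun.

5.4 h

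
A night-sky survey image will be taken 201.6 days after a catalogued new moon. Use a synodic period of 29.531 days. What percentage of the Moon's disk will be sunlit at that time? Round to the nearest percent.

27%

201.6 d spans 6 complete synodic months (6 × 29.531 = 177.19 d) plus 24.41 d.
Elongation θ = 360° × 24.41/29.531 ≈ 297.6°.
With cos θ = 0.464, the lit fraction is (1 − 0.464)/2 ≈ 0.268, so 27%.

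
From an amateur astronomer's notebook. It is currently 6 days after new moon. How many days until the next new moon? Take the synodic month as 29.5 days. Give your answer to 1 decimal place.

23.5 days

One full lunation from the last new moon is 29.5 d; remaining = 29.5 − 6 = 23.500 d.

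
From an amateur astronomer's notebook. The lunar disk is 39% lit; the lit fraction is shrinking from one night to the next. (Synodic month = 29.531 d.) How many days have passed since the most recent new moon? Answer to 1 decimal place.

23.2 days

From f = (1 − cos θ)/2: cos θ = 1 − 2×0.39 = 0.220; arccos → 77.3°.
A waning Moon lies in 180°–360°, so θ = 360° − 77.3° = 282.7°.
At 360°/29.531 d per day, 282.7° corresponds to 23.19 days.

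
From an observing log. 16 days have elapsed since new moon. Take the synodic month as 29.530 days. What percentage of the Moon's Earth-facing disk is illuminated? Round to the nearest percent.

98%

Phase angle: θ = 360°·(16 d)/(29.530 d) = 195.1°.
Illuminated fraction = (1 − cos 195.1°)/2 = (1 − (-0.966))/2 ≈ 0.983, so 98%.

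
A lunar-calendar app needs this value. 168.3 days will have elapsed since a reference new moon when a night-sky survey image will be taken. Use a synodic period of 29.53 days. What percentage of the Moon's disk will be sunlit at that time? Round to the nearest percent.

168.3 d spans 5 complete synodic months (5 × 29.53 = 147.65 d) plus 20.65 d.
Elongation θ = 360° × 20.65/29.53 ≈ 251.7°.
With cos θ = (-0.313), the lit fraction is (1 − (-0.313))/2 ≈ 0.657, so 66%.

66%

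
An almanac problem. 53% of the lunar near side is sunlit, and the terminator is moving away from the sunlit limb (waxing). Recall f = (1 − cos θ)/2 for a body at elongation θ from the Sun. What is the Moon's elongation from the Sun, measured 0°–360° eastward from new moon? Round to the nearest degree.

From f = (1 − cos θ)/2: cos θ = 1 − 2×0.53 = -0.060; arccos → 93.4°.
Before full moon the principal value applies: θ = 93.4°.

93°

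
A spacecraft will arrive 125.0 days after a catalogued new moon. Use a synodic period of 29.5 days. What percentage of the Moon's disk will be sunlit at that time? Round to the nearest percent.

125.0 d spans 4 complete synodic months (4 × 29.5 = 118.00 d) plus 7.00 d.
Elongation θ = 360° × 7.00/29.5 ≈ 85.4°.
cos 85.4° = 0.080, so f = (1 − 0.080)/2 = 0.460, so 46%.

46%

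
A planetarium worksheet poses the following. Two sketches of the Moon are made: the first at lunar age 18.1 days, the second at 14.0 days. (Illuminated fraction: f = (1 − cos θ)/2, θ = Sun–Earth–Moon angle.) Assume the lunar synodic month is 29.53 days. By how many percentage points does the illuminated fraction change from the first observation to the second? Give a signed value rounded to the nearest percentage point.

+11 percentage points

First observation: θ = 360°·18.1/29.53 = 220.7°, so f = 0.879.
Second observation: θ = 170.7°, f = 0.993.
Δf = 0.993 − 0.879 = +0.114, i.e. +11 pp.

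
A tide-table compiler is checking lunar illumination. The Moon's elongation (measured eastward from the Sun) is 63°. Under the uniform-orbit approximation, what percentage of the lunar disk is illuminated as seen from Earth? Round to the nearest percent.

f = (1 − cos 63°)/2 = (1 − 0.454)/2 ≈ 0.273, i.e. 27%.

27%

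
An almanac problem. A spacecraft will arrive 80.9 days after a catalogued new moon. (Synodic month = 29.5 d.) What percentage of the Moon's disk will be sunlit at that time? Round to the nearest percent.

80.9/29.5 = 2.742 lunations, so 2 complete cycles and 21.90 d into the next.
Phase angle: θ = 360°·(21.90 d)/(29.5 d) = 267.3°.
cos 267.3° = (-0.048), so f = (1 − (-0.048))/2 = 0.524, so 52%.

52%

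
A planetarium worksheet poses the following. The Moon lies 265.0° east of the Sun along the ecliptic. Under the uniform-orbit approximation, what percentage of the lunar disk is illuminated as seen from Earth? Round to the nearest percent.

f = (1 − cos 265.0°)/2 = (1 − (-0.087))/2 ≈ 0.544, i.e. 54%.

54%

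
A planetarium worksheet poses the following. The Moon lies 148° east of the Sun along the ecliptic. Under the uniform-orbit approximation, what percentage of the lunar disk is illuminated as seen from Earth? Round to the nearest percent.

cos 148° = (-0.848), so f = (1 − (-0.848))/2 = 0.924, i.e. 92%.

92%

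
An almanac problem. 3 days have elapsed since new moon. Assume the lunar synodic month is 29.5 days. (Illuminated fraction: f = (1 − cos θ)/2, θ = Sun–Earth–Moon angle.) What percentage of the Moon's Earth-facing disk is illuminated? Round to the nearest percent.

Phase angle: θ = 360°·(3 d)/(29.5 d) = 36.6°.
With cos θ = 0.803, the lit fraction is (1 − 0.803)/2 ≈ 0.099, so 10%.

10%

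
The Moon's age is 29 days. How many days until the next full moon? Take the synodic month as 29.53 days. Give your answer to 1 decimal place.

Full moon is 0.5 of the way through the cycle: age 0.5 × 29.53 = 14.765 d.
This lunation's full moon (14.765 d) has passed, so add one period: 44.295 − 29 = 15.295 days.

15.3 days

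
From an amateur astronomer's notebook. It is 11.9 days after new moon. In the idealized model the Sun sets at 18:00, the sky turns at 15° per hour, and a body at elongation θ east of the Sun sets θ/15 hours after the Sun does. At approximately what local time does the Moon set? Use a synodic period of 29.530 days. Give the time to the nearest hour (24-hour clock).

Elongation θ = 360° × 11.9/29.530 ≈ 145.1°.
The Moon trails the Sun by θ/15 = 145.1/15 ≈ 9.67 hours.
18:00 + 9.67 h ≈ 03:40 → 04:00 to the nearest hour.

04:00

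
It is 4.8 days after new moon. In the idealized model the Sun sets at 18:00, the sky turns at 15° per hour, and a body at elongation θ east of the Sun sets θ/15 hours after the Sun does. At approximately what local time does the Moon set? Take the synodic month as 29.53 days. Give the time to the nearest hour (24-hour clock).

22:00

Phase angle: θ = 360°·(4.8 d)/(29.53 d) = 58.5°.
The Moon trails the Sun by θ/15 = 58.5/15 ≈ 3.90 hours.
18:00 + 3.90 h ≈ 21:54 → 22:00 to the nearest hour.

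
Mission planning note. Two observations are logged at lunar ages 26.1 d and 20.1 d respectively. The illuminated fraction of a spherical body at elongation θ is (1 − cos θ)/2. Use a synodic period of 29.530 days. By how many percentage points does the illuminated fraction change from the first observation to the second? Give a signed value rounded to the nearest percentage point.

+58 percentage points

θ₁ = 360° × 26.1/29.530 = 318.2°, f₁ = (1 − cos θ₁)/2 = 0.127.
θ₂ = 360° × 20.1/29.530 = 245.0°, f₂ = (1 − cos θ₂)/2 = 0.711.
Change = f₂ − f₁ = +0.584 → +58 percentage points.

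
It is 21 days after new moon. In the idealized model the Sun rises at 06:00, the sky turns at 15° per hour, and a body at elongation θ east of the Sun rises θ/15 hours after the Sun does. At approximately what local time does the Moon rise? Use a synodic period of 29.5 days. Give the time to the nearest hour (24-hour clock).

Elongation θ = 360° × 21/29.5 ≈ 256.3°.
The Moon trails the Sun by θ/15 = 256.3/15 ≈ 17.08 hours.
06:00 + 17.08 h ≈ 23:05 → 23:00 to the nearest hour.

23:00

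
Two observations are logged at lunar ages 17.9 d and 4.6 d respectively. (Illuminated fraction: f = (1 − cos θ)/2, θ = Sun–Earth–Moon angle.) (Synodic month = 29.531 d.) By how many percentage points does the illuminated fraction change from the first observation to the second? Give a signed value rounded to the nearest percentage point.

θ₁ = 360° × 17.9/29.531 = 218.2°, f₁ = (1 − cos θ₁)/2 = 0.893.
θ₂ = 360° × 4.6/29.531 = 56.1°, f₂ = (1 − cos θ₂)/2 = 0.221.
Change = f₂ − f₁ = -0.672 → -67 percentage points.

-67 percentage points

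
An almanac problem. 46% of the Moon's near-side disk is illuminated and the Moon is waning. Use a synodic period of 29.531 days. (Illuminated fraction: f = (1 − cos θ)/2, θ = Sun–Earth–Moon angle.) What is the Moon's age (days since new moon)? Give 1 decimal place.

From f = (1 − cos θ)/2: cos θ = 1 − 2×0.46 = 0.080; arccos → 85.4°.
Waning ⇒ past full, so θ = 360° − 85.4° = 274.6°.
Age = 29.531 × 274.6°/360° ≈ 22.52 days.

22.5 days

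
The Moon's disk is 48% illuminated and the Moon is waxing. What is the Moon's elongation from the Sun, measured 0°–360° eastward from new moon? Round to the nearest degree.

88°

Invert f = (1 − cos θ)/2 to get cos θ = 1 − 2(0.48) = 0.040, hence θ₀ = arccos 0.040 = 87.7°.
Waxing ⇒ before full, so θ = 87.7°.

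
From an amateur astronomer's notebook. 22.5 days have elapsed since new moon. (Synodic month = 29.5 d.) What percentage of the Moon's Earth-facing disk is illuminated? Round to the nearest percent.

Elongation θ = 360° × 22.5/29.5 ≈ 274.6°.
cos 274.6° = 0.080, so f = (1 − 0.080)/2 = 0.460, so 46%.

46%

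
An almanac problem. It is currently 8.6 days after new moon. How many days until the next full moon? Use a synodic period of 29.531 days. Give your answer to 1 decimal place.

6.2 days

Full moon is 0.5 of the way through the cycle: age 0.5 × 29.531 = 14.765 d.
That is 14.765 − 8.6 = 6.165 days ahead.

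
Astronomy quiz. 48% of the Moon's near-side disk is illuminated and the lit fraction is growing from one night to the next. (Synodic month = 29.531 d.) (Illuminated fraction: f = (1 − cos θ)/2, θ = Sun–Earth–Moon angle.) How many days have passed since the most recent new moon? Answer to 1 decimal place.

From f = (1 − cos θ)/2: cos θ = 1 − 2×0.48 = 0.040; arccos → 87.7°.
Waxing ⇒ before full, so θ = 87.7°.
That fraction of the synodic month is 87.7/360 × 29.531 d ≈ 7.19 d.

7.2 days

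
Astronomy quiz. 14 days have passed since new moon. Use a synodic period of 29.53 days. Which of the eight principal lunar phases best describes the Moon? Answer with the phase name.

full moon

θ ≈ 360° × 14/29.53 = 171°, which falls in the full moon sector.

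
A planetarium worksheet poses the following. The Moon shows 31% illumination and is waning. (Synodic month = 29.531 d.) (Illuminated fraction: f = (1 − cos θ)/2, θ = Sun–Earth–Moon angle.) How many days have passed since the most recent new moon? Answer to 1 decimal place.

cos θ = 1 − 2f = 0.380, giving a principal value of 67.7°.
Since the Moon is past full (waning), take the reflex angle: θ = 360° − 67.7° = 292.3°.
At 360°/29.531 d per day, 292.3° corresponds to 23.98 days.

24.0 days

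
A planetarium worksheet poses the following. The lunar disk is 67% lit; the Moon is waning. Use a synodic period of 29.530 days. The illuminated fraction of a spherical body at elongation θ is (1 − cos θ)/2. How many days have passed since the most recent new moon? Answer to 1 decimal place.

cos θ = 1 − 2f = -0.340, giving a principal value of 109.9°.
Waning ⇒ past full, so θ = 360° − 109.9° = 250.1°.
Age = 29.530 × 250.1°/360° ≈ 20.52 days.

20.5 days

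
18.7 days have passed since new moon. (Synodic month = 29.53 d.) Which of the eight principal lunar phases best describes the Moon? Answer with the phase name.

At 18.7/29.53 of the cycle, θ ≈ 228° — the waning gibbous range.

waning gibbous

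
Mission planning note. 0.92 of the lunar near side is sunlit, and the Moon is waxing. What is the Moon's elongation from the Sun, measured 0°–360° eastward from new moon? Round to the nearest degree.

147°

From f = (1 − cos θ)/2: cos θ = 1 − 2×0.92 = -0.840; arccos → 147.1°.
Before full moon the principal value applies: θ = 147.1°.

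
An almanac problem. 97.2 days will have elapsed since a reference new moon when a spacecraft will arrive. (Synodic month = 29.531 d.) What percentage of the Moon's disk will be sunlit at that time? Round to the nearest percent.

63%

97.2/29.531 = 3.291 lunations, so 3 complete cycles and 8.61 d into the next.
Elongation θ = 360° × 8.61/29.531 ≈ 104.9°.
With cos θ = (-0.258), the lit fraction is (1 − (-0.258))/2 ≈ 0.629, so 63%.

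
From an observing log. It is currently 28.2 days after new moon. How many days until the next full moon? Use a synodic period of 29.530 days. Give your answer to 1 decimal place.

16.1 days

Full moon is 0.5 of the way through the cycle: age 0.5 × 29.530 = 14.765 d.
This lunation's full moon (14.765 d) has passed, so add one period: 44.295 − 28.2 = 16.095 days.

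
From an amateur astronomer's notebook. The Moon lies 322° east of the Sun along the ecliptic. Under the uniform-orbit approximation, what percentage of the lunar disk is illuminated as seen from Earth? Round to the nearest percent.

11%

cos 322° = 0.788, so f = (1 − 0.788)/2 = 0.106, i.e. 11%.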